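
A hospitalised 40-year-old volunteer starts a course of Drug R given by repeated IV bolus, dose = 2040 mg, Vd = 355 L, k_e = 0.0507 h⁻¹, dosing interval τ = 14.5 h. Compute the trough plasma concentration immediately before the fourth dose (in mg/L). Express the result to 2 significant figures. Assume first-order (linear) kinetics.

C₀ per dose = Dose / Vd = 2040 / 355 = 5.746 mg/L
Fraction remaining after one interval: r = e^(−kτ) = e^(−0.05070 × 14.5) = 0.4794
Before dose 4, 3 doses have been given (aged 1τ, 2τ, 3τ).
C_trough = C₀ × (r + r² + … + r^3) = C₀ × r(1−r^3)/(1−r)
        = 5.746 × 0.4794 × (1 − 0.1102) / (1 − 0.4794) = 4.708 mg/L

4.7 mg/L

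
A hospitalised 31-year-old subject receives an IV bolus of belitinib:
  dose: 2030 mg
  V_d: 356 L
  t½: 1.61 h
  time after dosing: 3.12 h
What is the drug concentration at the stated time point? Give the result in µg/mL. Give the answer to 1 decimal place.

C₀ = Dose / Vd = 2030 / 356 = 5.702 mg/L
k = ln2 / t½ = 0.693147 / 1.61 = 0.4305 h⁻¹
C = C₀ · e^(−k·t) = 5.702 × e^(−0.4305 × 3.12)
  = 5.702 × 0.2610 = 1.488 mg/L
(1.488 mg/L = 1.488 µg/mL)

1.5 µg/mL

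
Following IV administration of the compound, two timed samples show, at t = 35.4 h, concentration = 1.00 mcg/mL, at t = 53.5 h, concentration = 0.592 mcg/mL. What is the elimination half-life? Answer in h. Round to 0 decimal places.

24 h

k = ln(C₁/C₂) / (t₂ − t₁) = ln(1.00/0.592) / (53.5 − 35.4)
  = 0.5242 / 18.10 = 0.02896 h⁻¹
t½ = ln2 / k = 0.693147 / 0.02896 = 23.93 h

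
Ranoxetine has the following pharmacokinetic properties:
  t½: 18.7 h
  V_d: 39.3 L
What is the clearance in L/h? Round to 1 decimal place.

k = ln2 / t½ = 0.693147 / 18.7 = 0.03707 h⁻¹
CL = k × Vd = 0.03707 × 39.3 = 1.457 L/h

1.5 L/h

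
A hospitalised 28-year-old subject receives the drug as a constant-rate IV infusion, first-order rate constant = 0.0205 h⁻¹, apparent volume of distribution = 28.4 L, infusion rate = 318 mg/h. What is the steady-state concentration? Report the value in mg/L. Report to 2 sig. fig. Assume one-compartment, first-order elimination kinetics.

CL = k × Vd = 0.02050 × 28.4 = 0.5822 L/h
At steady state Css = R₀ / CL = 318 / 0.5822 = 546.2 mg/L

550 mg/L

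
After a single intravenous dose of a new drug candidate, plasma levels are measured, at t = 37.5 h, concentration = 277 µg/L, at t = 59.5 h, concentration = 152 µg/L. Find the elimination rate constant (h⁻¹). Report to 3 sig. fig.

k = ln(C₁/C₂) / (t₂ − t₁) = ln(277/152) / (59.5 − 37.5)
  = 0.6001 / 22.00 = 0.02728 h⁻¹

0.0273 h⁻¹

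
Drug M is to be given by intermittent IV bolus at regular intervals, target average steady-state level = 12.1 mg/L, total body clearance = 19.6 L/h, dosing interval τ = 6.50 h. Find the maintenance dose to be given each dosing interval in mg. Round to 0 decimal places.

At steady state, Dose/τ = Css × CL.
Dose = Css × CL × τ = 12.1 × 19.60 × 6.50 = 1542 mg

1542 mg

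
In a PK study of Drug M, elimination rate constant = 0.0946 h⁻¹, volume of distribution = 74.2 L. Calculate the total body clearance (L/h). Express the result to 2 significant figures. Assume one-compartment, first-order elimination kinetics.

7.0 L/h

CL = k × Vd = 0.0946 × 74.2 = 7.019 L/h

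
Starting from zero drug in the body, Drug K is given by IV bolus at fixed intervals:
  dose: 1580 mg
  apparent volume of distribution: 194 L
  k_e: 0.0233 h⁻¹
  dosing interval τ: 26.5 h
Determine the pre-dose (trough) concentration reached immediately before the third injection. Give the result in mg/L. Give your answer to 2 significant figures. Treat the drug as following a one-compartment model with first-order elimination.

6.8 mg/L

C₀ per dose = Dose / Vd = 1580 / 194 = 8.144 mg/L
Fraction remaining after one interval: r = e^(−kτ) = e^(−0.02330 × 26.5) = 0.5393
Before dose 3, 2 doses have been given (aged 1τ, 2τ).
C_trough = C₀ × (r + r²) = 8.144 × (0.5393 + 0.2908) = 6.760 mg/L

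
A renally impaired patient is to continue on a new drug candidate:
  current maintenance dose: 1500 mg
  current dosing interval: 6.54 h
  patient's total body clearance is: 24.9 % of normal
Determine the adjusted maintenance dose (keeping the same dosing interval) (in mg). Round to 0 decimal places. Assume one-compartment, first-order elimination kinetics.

To keep the same average steady-state level, dosing rate must scale with clearance.
CL ratio = 24.9 / 100 = 0.2490
New dose (same interval) = 1500 × 0.2490 = 373.5 mg

374 mg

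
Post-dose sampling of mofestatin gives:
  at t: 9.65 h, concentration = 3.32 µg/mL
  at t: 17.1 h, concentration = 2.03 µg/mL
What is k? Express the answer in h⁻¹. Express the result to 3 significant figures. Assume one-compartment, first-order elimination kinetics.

k = ln(C₁/C₂) / (t₂ − t₁) = ln(3.32/2.03) / (17.1 − 9.65)
  = 0.4919 / 7.450 = 0.06603 h⁻¹

0.0660 h⁻¹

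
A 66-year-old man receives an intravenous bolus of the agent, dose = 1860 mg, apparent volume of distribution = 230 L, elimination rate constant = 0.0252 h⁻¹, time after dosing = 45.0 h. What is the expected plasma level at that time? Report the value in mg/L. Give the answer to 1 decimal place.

C₀ = Dose / Vd = 1860 / 230 = 8.087 mg/L
C = C₀ · e^(−k·t) = 8.087 × e^(−0.02520 × 45.0)
  = 8.087 × 0.3217 = 2.602 mg/L

2.6 mg/L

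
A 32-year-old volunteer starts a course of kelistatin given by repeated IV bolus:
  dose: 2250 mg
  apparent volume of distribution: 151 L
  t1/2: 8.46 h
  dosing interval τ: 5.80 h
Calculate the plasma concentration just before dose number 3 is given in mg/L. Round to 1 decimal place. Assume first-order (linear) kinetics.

15.0 mg/L

C₀ per dose = Dose / Vd = 2250 / 151 = 14.90 mg/L
k = ln2 / t½ = 0.693147 / 8.46 = 0.08193 h⁻¹
Fraction remaining after one interval: r = e^(−kτ) = e^(−0.08193 × 5.80) = 0.6218
Before dose 3, 2 doses have been given (aged 1τ, 2τ).
C_trough = C₀ × (r + r²) = 14.90 × (0.6218 + 0.3866) = 15.03 mg/L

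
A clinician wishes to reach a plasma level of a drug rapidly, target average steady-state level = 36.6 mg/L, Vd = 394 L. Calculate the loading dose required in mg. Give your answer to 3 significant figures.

14400 mg

LD = Css × Vd = 36.6 × 394 = 14420 mg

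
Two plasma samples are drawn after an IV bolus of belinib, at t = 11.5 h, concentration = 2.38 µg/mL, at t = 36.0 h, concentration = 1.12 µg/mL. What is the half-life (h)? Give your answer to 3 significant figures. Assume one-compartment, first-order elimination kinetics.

k = ln(C₁/C₂) / (t₂ − t₁) = ln(2.38/1.12) / (36.0 − 11.5)
  = 0.7538 / 24.50 = 0.03077 h⁻¹
t½ = ln2 / k = 0.693147 / 0.03077 = 22.53 h

22.5 h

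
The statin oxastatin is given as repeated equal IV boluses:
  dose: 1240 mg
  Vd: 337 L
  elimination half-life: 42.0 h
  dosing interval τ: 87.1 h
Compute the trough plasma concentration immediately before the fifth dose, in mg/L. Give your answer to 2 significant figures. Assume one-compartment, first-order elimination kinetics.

1.1 mg/L

C₀ per dose = Dose / Vd = 1240 / 337 = 3.680 mg/L
k = ln2 / t½ = 0.693147 / 42.0 = 0.01650 h⁻¹
Fraction remaining after one interval: r = e^(−kτ) = e^(−0.01650 × 87.1) = 0.2376
Before dose 5, 4 doses have been given (aged 1τ, 2τ, 3τ, 4τ).
C_trough = C₀ × (r + r² + … + r^4) = C₀ × r(1−r^4)/(1−r)
        = 3.680 × 0.2376 × (1 − 0.003187) / (1 − 0.2376) = 1.143 mg/L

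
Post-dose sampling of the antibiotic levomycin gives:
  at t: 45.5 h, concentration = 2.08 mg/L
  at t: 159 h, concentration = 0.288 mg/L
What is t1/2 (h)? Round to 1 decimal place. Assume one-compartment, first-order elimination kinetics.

k = ln(C₁/C₂) / (t₂ − t₁) = ln(2.08/0.288) / (159 − 45.5)
  = 1.977 / 113.5 = 0.01742 h⁻¹
t½ = ln2 / k = 0.693147 / 0.01742 = 39.79 h

39.8 h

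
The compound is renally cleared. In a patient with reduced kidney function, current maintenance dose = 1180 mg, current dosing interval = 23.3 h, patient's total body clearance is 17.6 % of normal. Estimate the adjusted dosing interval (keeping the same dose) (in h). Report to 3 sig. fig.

132 h

To keep the same average steady-state level, dosing rate must scale with clearance.
CL ratio = 17.6 / 100 = 0.1760
New interval (same dose) = 23.3 / 0.1760 = 132.4 h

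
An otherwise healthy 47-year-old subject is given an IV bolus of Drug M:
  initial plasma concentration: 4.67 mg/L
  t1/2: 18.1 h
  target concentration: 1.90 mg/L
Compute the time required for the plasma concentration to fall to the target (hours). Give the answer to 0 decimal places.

k = ln2 / t½ = 0.693147 / 18.1 = 0.03830 h⁻¹
t = ln(C₀ / C) / k = ln(4.670 / 1.90) / 0.03830
  = ln(2.458) / 0.03830 = 0.8993 / 0.03830 = 23.48 h

23 h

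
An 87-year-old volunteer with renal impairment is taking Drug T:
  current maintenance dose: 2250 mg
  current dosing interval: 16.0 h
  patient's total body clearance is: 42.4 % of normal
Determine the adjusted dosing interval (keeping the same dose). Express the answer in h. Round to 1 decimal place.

37.7 h

To keep the same average steady-state level, dosing rate must scale with clearance.
CL ratio = 42.4 / 100 = 0.4240
New interval (same dose) = 16.0 / 0.4240 = 37.74 h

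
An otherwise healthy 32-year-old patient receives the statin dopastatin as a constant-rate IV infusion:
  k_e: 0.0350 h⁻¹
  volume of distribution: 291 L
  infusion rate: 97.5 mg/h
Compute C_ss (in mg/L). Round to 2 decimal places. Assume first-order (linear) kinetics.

9.57 mg/L

CL = k × Vd = 0.03500 × 291 = 10.19 L/h
At steady state Css = R₀ / CL = 97.5 / 10.19 = 9.568 mg/L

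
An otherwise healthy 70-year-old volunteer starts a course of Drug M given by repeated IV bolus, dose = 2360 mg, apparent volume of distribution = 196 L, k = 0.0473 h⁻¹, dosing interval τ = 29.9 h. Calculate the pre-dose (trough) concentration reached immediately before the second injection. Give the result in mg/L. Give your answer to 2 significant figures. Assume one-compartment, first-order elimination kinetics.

C₀ per dose = Dose / Vd = 2360 / 196 = 12.04 mg/L
Fraction remaining after one interval: r = e^(−kτ) = e^(−0.04730 × 29.9) = 0.2431
Before dose 2, 1 dose has been given (aged 1τ).
C_trough = C₀ × r = 12.04 × 0.2431 = 2.927 mg/L

2.9 mg/L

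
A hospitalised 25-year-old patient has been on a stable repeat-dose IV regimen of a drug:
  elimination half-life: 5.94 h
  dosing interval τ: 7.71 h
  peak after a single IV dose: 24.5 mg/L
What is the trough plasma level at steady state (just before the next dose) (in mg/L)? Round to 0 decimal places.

17 mg/L

k = ln2 / t½ = 0.693147 / 5.94 = 0.1167 h⁻¹
e^(−kτ) = e^(−0.1167 × 7.71) = 0.4067
Accumulation ratio R = 1 / (1 − e^(−kτ)) = 1 / (1 − 0.4067) = 1.685
Steady-state trough = C₀ × R × e^(−kτ) = 24.5 × 1.685 × 0.4067 = 16.79 mg/L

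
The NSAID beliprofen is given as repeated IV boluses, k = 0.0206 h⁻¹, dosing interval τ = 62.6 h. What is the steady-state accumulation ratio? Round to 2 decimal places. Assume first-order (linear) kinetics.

1.38

e^(−kτ) = e^(−0.02060 × 62.6) = 0.2754
Accumulation ratio R = 1 / (1 − e^(−kτ)) = 1 / (1 − 0.2754) = 1.380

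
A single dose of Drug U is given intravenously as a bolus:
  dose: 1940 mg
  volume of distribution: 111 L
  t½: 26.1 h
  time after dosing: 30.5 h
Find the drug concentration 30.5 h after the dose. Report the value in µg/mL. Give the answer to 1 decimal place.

7.8 µg/mL

C₀ = Dose / Vd = 1940 / 111 = 17.48 mg/L
k = ln2 / t½ = 0.693147 / 26.1 = 0.02656 h⁻¹
C = C₀ · e^(−k·t) = 17.48 × e^(−0.02656 × 30.5)
  = 17.48 × 0.4448 = 7.775 mg/L
(7.775 mg/L = 7.775 µg/mL)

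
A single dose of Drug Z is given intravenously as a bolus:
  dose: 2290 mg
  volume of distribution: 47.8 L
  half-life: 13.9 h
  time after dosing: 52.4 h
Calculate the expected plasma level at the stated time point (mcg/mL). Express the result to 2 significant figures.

C₀ = Dose / Vd = 2290 / 47.8 = 47.91 mg/L
k = ln2 / t½ = 0.693147 / 13.9 = 0.04987 h⁻¹
C = C₀ · e^(−k·t) = 47.91 × e^(−0.04987 × 52.4)
  = 47.91 × 0.07330 = 3.512 mg/L
(3.512 mg/L = 3.512 mcg/mL)

3.5 mcg/mL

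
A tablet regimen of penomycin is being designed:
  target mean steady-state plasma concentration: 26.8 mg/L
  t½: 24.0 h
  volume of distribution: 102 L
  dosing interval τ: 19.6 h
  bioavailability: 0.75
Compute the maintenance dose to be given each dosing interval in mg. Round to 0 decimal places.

2063 mg

k = ln2 / t½ = 0.693147 / 24.0 = 0.02888 h⁻¹
CL = k × Vd = 0.02888 × 102 = 2.946 L/h
At steady state, F × (Dose/τ) = Css × CL.
Dose = Css × CL × τ / F = 26.8 × 2.946 × 19.6 / 0.75 = 2063 mg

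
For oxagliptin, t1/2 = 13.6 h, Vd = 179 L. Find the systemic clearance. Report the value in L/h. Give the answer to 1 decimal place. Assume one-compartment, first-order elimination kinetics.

k = ln2 / t½ = 0.693147 / 13.6 = 0.05097 h⁻¹
CL = k × Vd = 0.05097 × 179 = 9.124 L/h

9.1 L/h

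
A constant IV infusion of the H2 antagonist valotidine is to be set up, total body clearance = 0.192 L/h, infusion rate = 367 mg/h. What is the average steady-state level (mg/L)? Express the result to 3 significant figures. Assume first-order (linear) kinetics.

At steady state Css = R₀ / CL = 367 / 0.1920 = 1911 mg/L

1910 mg/L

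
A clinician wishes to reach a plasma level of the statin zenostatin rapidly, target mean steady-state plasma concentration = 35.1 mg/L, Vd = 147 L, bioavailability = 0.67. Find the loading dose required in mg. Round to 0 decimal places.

LD = Css × Vd / F = 35.1 × 147 / 0.67 = 7701 mg

7701 mg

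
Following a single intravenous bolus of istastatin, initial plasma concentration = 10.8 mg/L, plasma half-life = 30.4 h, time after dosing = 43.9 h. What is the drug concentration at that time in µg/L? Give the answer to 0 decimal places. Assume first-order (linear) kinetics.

k = ln2 / t½ = 0.693147 / 30.4 = 0.02280 h⁻¹
C = C₀ · e^(−k·t) = 10.80 × e^(−0.02280 × 43.9)
  = 10.80 × 0.3675 = 3.969 mg/L
Convert: 3.969 mg/L × 1000 = 3969 µg/L

3969 µg/L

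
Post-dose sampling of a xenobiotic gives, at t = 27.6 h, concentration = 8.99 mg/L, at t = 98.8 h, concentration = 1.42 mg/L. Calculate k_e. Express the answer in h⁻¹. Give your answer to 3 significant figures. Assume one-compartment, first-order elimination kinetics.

k = ln(C₁/C₂) / (t₂ − t₁) = ln(8.99/1.42) / (98.8 − 27.6)
  = 1.845 / 71.20 = 0.02591 h⁻¹

0.0259 h⁻¹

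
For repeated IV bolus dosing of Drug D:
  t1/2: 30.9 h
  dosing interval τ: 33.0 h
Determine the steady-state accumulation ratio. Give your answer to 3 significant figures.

k = ln2 / t½ = 0.693147 / 30.9 = 0.02243 h⁻¹
e^(−kτ) = e^(−0.02243 × 33.0) = 0.4770
Accumulation ratio R = 1 / (1 − e^(−kτ)) = 1 / (1 − 0.4770) = 1.912

1.91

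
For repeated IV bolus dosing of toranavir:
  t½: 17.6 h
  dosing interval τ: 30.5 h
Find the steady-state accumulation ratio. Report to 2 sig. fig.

k = ln2 / t½ = 0.693147 / 17.6 = 0.03938 h⁻¹
e^(−kτ) = e^(−0.03938 × 30.5) = 0.3009
Accumulation ratio R = 1 / (1 − e^(−kτ)) = 1 / (1 − 0.3009) = 1.430

1.4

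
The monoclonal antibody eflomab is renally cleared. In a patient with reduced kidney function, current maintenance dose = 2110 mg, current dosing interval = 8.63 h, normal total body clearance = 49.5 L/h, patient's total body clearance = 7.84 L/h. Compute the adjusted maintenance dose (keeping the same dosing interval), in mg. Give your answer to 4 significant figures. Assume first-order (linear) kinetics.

To keep the same average steady-state level, dosing rate must scale with clearance.
CL ratio = 7.84 / 49.5 = 0.1584
New dose (same interval) = 2110 × 0.1584 = 334.2 mg

334.2 mg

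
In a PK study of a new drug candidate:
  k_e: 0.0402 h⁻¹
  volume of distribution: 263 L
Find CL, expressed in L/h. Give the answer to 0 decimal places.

CL = k × Vd = 0.0402 × 263 = 10.57 L/h

11 L/h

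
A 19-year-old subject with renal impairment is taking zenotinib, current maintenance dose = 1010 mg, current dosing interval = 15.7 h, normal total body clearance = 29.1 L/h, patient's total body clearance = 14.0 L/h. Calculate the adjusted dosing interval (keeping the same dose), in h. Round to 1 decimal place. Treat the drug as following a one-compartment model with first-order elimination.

32.6 h

To keep the same average steady-state level, dosing rate must scale with clearance.
CL ratio = 14.0 / 29.1 = 0.4811
New interval (same dose) = 15.7 / 0.4811 = 32.63 h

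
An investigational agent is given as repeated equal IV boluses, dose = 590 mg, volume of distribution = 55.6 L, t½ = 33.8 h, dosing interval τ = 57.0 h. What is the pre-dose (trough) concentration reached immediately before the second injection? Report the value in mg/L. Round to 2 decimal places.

3.30 mg/L

C₀ per dose = Dose / Vd = 590 / 55.6 = 10.61 mg/L
k = ln2 / t½ = 0.693147 / 33.8 = 0.02051 h⁻¹
Fraction remaining after one interval: r = e^(−kτ) = e^(−0.02051 × 57.0) = 0.3107
Before dose 2, 1 dose has been given (aged 1τ).
C_trough = C₀ × r = 10.61 × 0.3107 = 3.297 mg/L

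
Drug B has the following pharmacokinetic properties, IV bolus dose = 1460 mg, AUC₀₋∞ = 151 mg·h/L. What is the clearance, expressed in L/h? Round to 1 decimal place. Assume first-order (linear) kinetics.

9.7 L/h

CL = Dose / AUC = 1460 / 151 = 9.669 L/h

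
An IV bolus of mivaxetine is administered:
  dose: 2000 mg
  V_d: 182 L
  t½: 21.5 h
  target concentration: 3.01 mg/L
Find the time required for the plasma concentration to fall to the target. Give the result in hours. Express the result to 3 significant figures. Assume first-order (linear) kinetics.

C₀ = Dose / Vd = 2000 / 182 = 10.99 mg/L
k = ln2 / t½ = 0.693147 / 21.5 = 0.03224 h⁻¹
t = ln(C₀ / C) / k = ln(10.99 / 3.01) / 0.03224
  = ln(3.651) / 0.03224 = 1.295 / 0.03224 = 40.17 h

40.2 h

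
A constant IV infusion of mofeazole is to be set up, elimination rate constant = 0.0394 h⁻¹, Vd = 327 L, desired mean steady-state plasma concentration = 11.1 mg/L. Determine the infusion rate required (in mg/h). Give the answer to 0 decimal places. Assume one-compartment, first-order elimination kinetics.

CL = k × Vd = 0.03940 × 327 = 12.88 L/h
At steady state, infusion rate R₀ = Css × CL = 11.1 × 12.88 = 143.0 mg/h

143 mg/h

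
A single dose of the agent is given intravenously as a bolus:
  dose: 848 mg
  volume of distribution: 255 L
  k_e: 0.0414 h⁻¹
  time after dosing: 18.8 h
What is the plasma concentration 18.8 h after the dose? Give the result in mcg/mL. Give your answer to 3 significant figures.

1.53 mcg/mL

C₀ = Dose / Vd = 848.0 / 255 = 3.325 mg/L
C = C₀ · e^(−k·t) = 3.325 × e^(−0.04140 × 18.8)
  = 3.325 × 0.4592 = 1.527 mg/L
(1.527 mg/L = 1.527 mcg/mL)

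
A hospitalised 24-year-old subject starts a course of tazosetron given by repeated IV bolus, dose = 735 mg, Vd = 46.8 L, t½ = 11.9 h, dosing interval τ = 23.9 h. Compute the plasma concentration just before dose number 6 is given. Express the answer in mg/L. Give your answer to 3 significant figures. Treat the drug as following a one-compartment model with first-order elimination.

C₀ per dose = Dose / Vd = 735 / 46.8 = 15.71 mg/L
k = ln2 / t½ = 0.693147 / 11.9 = 0.05825 h⁻¹
Fraction remaining after one interval: r = e^(−kτ) = e^(−0.05825 × 23.9) = 0.2485
Before dose 6, 5 doses have been given (aged 1τ, 2τ, 3τ, 4τ, 5τ).
C_trough = C₀ × (r + r² + … + r^5) = C₀ × r(1−r^5)/(1−r)
        = 15.71 × 0.2485 × (1 − 0.0009476) / (1 − 0.2485) = 5.190 mg/L

5.19 mg/L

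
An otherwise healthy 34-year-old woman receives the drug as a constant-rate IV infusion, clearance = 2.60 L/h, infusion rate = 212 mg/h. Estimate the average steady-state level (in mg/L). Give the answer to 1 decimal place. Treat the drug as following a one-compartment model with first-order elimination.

At steady state Css = R₀ / CL = 212 / 2.600 = 81.54 mg/L

81.5 mg/L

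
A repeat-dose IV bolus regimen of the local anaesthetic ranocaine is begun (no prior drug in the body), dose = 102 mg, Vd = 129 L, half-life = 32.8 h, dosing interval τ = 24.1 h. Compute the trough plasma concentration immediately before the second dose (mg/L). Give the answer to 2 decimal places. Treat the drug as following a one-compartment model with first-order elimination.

0.48 mg/L

C₀ per dose = Dose / Vd = 102 / 129 = 0.7907 mg/L
k = ln2 / t½ = 0.693147 / 32.8 = 0.02113 h⁻¹
Fraction remaining after one interval: r = e^(−kτ) = e^(−0.02113 × 24.1) = 0.6010
Before dose 2, 1 dose has been given (aged 1τ).
C_trough = C₀ × r = 0.7907 × 0.6010 = 0.4752 mg/L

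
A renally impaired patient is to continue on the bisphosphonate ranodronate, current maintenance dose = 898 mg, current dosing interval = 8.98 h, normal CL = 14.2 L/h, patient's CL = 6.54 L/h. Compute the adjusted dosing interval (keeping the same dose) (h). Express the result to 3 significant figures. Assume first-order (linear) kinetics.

To keep the same average steady-state level, dosing rate must scale with clearance.
CL ratio = 6.54 / 14.2 = 0.4606
New interval (same dose) = 8.98 / 0.4606 = 19.50 h

19.5 h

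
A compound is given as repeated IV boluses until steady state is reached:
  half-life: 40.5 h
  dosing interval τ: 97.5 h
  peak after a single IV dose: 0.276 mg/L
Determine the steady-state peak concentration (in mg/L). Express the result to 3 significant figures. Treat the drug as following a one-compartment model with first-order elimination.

0.340 mg/L

k = ln2 / t½ = 0.693147 / 40.5 = 0.01711 h⁻¹
e^(−kτ) = e^(−0.01711 × 97.5) = 0.1886
Accumulation ratio R = 1 / (1 − e^(−kτ)) = 1 / (1 − 0.1886) = 1.232
Steady-state peak = C₀ × R = 0.276 × 1.232 = 0.3400 mg/L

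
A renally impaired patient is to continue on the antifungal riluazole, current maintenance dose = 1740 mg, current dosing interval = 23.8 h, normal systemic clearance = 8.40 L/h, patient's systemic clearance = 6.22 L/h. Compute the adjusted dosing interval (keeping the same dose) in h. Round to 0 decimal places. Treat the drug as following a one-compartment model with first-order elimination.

To keep the same average steady-state level, dosing rate must scale with clearance.
CL ratio = 6.22 / 8.40 = 0.7405
New interval (same dose) = 23.8 / 0.7405 = 32.14 h

32 h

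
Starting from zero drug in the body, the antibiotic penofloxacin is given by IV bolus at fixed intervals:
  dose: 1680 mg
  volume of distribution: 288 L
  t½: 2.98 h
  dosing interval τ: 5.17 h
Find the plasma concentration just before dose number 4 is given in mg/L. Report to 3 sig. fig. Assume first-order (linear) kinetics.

C₀ per dose = Dose / Vd = 1680 / 288 = 5.833 mg/L
k = ln2 / t½ = 0.693147 / 2.98 = 0.2326 h⁻¹
Fraction remaining after one interval: r = e^(−kτ) = e^(−0.2326 × 5.17) = 0.3004
Before dose 4, 3 doses have been given (aged 1τ, 2τ, 3τ).
C_trough = C₀ × (r + r² + … + r^3) = C₀ × r(1−r^3)/(1−r)
        = 5.833 × 0.3004 × (1 − 0.02711) / (1 − 0.3004) = 2.437 mg/L

2.44 mg/L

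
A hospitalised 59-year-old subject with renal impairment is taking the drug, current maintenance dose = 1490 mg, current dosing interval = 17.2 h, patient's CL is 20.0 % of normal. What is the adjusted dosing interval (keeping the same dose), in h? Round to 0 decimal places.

86 h

To keep the same average steady-state level, dosing rate must scale with clearance.
CL ratio = 20.0 / 100 = 0.2000
New interval (same dose) = 17.2 / 0.2000 = 86.00 h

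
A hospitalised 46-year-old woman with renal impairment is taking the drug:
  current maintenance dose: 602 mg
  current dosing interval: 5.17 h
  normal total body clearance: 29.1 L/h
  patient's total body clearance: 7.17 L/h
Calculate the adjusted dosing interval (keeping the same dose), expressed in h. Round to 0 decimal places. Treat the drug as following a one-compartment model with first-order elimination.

To keep the same average steady-state level, dosing rate must scale with clearance.
CL ratio = 7.17 / 29.1 = 0.2464
New interval (same dose) = 5.17 / 0.2464 = 20.98 h

21 h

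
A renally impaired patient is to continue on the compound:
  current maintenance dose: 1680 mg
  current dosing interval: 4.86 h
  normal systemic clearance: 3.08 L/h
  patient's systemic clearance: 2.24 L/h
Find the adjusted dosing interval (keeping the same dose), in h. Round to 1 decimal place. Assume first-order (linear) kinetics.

6.7 h

To keep the same average steady-state level, dosing rate must scale with clearance.
CL ratio = 2.24 / 3.08 = 0.7273
New interval (same dose) = 4.86 / 0.7273 = 6.682 h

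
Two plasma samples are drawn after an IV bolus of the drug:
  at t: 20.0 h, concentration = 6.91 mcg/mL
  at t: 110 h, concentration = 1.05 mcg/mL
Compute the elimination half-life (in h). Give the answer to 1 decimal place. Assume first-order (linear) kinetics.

k = ln(C₁/C₂) / (t₂ − t₁) = ln(6.91/1.05) / (110 − 20.0)
  = 1.884 / 90.00 = 0.02093 h⁻¹
t½ = ln2 / k = 0.693147 / 0.02093 = 33.12 h

33.1 h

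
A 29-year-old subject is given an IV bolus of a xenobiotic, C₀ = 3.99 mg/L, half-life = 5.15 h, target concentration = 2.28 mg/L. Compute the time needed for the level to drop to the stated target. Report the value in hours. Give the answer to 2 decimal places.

k = ln2 / t½ = 0.693147 / 5.15 = 0.1346 h⁻¹
t = ln(C₀ / C) / k = ln(3.990 / 2.28) / 0.1346
  = ln(1.750) / 0.1346 = 0.5596 / 0.1346 = 4.158 h

4.16 h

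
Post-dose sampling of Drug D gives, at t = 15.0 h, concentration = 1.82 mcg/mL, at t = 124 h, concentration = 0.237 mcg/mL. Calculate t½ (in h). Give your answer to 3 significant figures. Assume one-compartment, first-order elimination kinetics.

37.1 h

k = ln(C₁/C₂) / (t₂ − t₁) = ln(1.82/0.237) / (124 − 15.0)
  = 2.039 / 109.0 = 0.01871 h⁻¹
t½ = ln2 / k = 0.693147 / 0.01871 = 37.05 h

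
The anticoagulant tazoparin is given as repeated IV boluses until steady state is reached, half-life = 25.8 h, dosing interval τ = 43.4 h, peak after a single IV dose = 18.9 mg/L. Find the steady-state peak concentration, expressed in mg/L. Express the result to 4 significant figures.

k = ln2 / t½ = 0.693147 / 25.8 = 0.02687 h⁻¹
e^(−kτ) = e^(−0.02687 × 43.4) = 0.3116
Accumulation ratio R = 1 / (1 − e^(−kτ)) = 1 / (1 − 0.3116) = 1.453
Steady-state peak = C₀ × R = 18.9 × 1.453 = 27.46 mg/L

27.46 mg/L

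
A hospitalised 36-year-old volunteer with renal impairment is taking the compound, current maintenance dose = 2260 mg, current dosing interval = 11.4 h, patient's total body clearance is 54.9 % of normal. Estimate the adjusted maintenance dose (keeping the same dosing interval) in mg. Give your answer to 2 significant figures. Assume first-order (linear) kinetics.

1200 mg

To keep the same average steady-state level, dosing rate must scale with clearance.
CL ratio = 54.9 / 100 = 0.5490
New dose (same interval) = 2260 × 0.5490 = 1241 mg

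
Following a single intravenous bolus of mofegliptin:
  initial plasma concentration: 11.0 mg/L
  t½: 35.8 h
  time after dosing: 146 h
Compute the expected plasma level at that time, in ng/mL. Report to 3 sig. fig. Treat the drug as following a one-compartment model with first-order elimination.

k = ln2 / t½ = 0.693147 / 35.8 = 0.01936 h⁻¹
C = C₀ · e^(−k·t) = 11.00 × e^(−0.01936 × 146)
  = 11.00 × 0.05922 = 0.6514 mg/L
Convert: 0.6514 mg/L × 1000 = 651.4 ng/mL

651 ng/mL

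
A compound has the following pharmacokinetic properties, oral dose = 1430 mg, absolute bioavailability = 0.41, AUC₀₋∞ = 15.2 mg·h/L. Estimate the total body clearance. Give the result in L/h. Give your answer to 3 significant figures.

38.6 L/h

CL = F·Dose / AUC = 0.41 × 1430 / 15.2 = 38.57 L/h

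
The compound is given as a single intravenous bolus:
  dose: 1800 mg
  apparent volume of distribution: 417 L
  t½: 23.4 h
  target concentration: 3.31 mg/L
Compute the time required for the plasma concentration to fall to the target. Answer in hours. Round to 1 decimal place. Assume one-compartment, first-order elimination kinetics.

9.0 h

C₀ = Dose / Vd = 1800 / 417 = 4.317 mg/L
k = ln2 / t½ = 0.693147 / 23.4 = 0.02962 h⁻¹
t = ln(C₀ / C) / k = ln(4.317 / 3.31) / 0.02962
  = ln(1.304) / 0.02962 = 0.2654 / 0.02962 = 8.960 h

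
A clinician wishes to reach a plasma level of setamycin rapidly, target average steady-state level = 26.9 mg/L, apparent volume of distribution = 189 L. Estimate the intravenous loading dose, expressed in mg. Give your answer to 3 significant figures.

5080 mg

LD = Css × Vd = 26.9 × 189 = 5084 mg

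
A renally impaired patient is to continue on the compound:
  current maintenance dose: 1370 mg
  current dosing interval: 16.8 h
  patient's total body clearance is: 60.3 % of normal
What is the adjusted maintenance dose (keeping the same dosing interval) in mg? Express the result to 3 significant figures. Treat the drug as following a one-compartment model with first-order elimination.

826 mg

To keep the same average steady-state level, dosing rate must scale with clearance.
CL ratio = 60.3 / 100 = 0.6030
New dose (same interval) = 1370 × 0.6030 = 826.1 mg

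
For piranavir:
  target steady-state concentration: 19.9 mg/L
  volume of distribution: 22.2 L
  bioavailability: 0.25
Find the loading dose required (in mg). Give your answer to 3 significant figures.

LD = Css × Vd / F = 19.9 × 22.2 / 0.25 = 1767 mg

1770 mg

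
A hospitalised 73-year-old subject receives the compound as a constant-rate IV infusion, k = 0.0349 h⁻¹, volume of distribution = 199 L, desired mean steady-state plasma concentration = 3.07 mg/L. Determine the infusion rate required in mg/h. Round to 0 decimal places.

CL = k × Vd = 0.03490 × 199 = 6.945 L/h
At steady state, infusion rate R₀ = Css × CL = 3.07 × 6.945 = 21.32 mg/h

21 mg/h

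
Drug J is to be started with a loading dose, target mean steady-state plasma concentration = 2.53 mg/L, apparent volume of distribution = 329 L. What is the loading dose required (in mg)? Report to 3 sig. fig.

832 mg

LD = Css × Vd = 2.53 × 329 = 832.4 mg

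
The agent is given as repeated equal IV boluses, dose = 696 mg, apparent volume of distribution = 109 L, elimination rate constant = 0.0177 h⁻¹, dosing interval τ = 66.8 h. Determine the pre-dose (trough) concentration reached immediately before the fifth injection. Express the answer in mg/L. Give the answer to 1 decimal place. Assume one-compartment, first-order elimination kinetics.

C₀ per dose = Dose / Vd = 696 / 109 = 6.385 mg/L
Fraction remaining after one interval: r = e^(−kτ) = e^(−0.01770 × 66.8) = 0.3066
Before dose 5, 4 doses have been given (aged 1τ, 2τ, 3τ, 4τ).
C_trough = C₀ × (r + r² + … + r^4) = C₀ × r(1−r^4)/(1−r)
        = 6.385 × 0.3066 × (1 − 0.008837) / (1 − 0.3066) = 2.798 mg/L

2.8 mg/L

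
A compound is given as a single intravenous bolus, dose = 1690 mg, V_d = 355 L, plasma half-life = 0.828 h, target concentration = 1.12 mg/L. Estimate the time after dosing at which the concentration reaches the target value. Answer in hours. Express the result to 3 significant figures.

C₀ = Dose / Vd = 1690 / 355 = 4.761 mg/L
k = ln2 / t½ = 0.693147 / 0.828 = 0.8371 h⁻¹
t = ln(C₀ / C) / k = ln(4.761 / 1.12) / 0.8371
  = ln(4.251) / 0.8371 = 1.447 / 0.8371 = 1.729 h

1.73 h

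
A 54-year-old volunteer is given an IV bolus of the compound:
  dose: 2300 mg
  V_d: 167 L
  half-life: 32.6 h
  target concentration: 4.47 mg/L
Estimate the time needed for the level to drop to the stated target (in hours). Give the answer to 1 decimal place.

52.9 h

C₀ = Dose / Vd = 2300 / 167 = 13.77 mg/L
k = ln2 / t½ = 0.693147 / 32.6 = 0.02126 h⁻¹
t = ln(C₀ / C) / k = ln(13.77 / 4.47) / 0.02126
  = ln(3.081) / 0.02126 = 1.125 / 0.02126 = 52.92 h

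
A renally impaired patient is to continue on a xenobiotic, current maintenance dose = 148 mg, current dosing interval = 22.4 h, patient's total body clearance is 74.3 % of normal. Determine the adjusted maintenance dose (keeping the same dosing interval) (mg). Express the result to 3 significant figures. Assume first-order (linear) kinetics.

110 mg

To keep the same average steady-state level, dosing rate must scale with clearance.
CL ratio = 74.3 / 100 = 0.7430
New dose (same interval) = 148 × 0.7430 = 110.0 mg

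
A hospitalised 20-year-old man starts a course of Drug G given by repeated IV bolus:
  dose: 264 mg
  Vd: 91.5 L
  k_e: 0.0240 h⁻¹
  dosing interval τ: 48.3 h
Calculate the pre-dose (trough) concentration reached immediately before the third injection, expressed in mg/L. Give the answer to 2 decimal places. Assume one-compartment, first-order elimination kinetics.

C₀ per dose = Dose / Vd = 264 / 91.5 = 2.885 mg/L
Fraction remaining after one interval: r = e^(−kτ) = e^(−0.02400 × 48.3) = 0.3137
Before dose 3, 2 doses have been given (aged 1τ, 2τ).
C_trough = C₀ × (r + r²) = 2.885 × (0.3137 + 0.09841) = 1.189 mg/L

1.19 mg/L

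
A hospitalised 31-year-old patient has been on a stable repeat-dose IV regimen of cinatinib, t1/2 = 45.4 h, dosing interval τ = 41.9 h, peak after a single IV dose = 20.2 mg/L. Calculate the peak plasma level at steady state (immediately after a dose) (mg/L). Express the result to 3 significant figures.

k = ln2 / t½ = 0.693147 / 45.4 = 0.01527 h⁻¹
e^(−kτ) = e^(−0.01527 × 41.9) = 0.5274
Accumulation ratio R = 1 / (1 − e^(−kτ)) = 1 / (1 − 0.5274) = 2.116
Steady-state peak = C₀ × R = 20.2 × 2.116 = 42.74 mg/L

42.7 mg/L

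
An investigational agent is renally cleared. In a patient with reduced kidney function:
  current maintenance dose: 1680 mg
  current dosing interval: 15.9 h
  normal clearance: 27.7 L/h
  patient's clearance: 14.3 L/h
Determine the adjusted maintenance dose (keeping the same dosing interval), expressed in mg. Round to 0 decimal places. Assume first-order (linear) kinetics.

To keep the same average steady-state level, dosing rate must scale with clearance.
CL ratio = 14.3 / 27.7 = 0.5162
New dose (same interval) = 1680 × 0.5162 = 867.2 mg

867 mg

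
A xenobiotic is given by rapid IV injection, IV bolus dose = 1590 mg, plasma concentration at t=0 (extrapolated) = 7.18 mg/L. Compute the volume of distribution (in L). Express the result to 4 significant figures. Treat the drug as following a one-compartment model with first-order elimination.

Vd = Dose / C₀ = 1590 / 7.18 = 221.4 L

221.4 L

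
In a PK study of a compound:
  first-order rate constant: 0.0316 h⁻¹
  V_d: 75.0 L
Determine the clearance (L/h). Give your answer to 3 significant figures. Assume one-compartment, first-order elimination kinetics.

CL = k × Vd = 0.0316 × 75.0 = 2.370 L/h

2.37 L/h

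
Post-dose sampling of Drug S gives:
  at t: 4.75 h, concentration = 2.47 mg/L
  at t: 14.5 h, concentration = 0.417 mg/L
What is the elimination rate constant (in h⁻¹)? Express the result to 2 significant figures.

k = ln(C₁/C₂) / (t₂ − t₁) = ln(2.47/0.417) / (14.5 − 4.75)
  = 1.779 / 9.750 = 0.1825 h⁻¹

0.18 h⁻¹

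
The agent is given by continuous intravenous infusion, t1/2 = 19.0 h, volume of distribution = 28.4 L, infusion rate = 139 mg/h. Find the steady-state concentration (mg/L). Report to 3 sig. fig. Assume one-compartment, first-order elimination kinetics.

134 mg/L

k = ln2 / t½ = 0.693147 / 19.0 = 0.03648 h⁻¹
CL = k × Vd = 0.03648 × 28.4 = 1.036 L/h
At steady state Css = R₀ / CL = 139 / 1.036 = 134.2 mg/L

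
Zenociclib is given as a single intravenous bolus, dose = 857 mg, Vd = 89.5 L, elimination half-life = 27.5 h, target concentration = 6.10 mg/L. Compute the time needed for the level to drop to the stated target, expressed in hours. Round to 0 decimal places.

C₀ = Dose / Vd = 857.0 / 89.5 = 9.575 mg/L
k = ln2 / t½ = 0.693147 / 27.5 = 0.02521 h⁻¹
t = ln(C₀ / C) / k = ln(9.575 / 6.10) / 0.02521
  = ln(1.570) / 0.02521 = 0.4511 / 0.02521 = 17.89 h

18 h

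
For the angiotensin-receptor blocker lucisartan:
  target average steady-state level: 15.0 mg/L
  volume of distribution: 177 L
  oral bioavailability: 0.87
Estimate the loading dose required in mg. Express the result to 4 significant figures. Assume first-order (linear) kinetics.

3052 mg

LD = Css × Vd / F = 15.0 × 177 / 0.87 = 3052 mg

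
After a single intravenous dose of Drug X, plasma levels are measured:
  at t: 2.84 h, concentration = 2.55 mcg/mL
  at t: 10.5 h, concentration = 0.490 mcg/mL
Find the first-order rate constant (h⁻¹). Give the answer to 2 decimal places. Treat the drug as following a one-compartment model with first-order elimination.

0.22 h⁻¹

k = ln(C₁/C₂) / (t₂ − t₁) = ln(2.55/0.490) / (10.5 − 2.84)
  = 1.649 / 7.660 = 0.2153 h⁻¹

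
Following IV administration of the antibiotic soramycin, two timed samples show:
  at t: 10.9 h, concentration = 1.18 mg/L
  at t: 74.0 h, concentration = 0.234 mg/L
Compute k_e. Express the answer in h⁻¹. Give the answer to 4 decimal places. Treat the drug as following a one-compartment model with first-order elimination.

0.0256 h⁻¹

k = ln(C₁/C₂) / (t₂ − t₁) = ln(1.18/0.234) / (74.0 − 10.9)
  = 1.618 / 63.10 = 0.02564 h⁻¹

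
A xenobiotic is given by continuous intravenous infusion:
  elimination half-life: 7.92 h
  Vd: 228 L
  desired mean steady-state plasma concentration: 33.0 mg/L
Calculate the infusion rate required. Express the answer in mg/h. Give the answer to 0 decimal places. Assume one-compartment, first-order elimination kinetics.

658 mg/h

k = ln2 / t½ = 0.693147 / 7.92 = 0.08752 h⁻¹
CL = k × Vd = 0.08752 × 228 = 19.95 L/h
At steady state, infusion rate R₀ = Css × CL = 33.0 × 19.95 = 658.4 mg/h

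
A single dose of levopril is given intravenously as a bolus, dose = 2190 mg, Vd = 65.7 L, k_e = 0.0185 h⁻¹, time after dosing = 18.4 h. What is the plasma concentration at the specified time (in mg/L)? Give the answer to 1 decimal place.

23.7 mg/L

C₀ = Dose / Vd = 2190 / 65.7 = 33.33 mg/L
C = C₀ · e^(−k·t) = 33.33 × e^(−0.01850 × 18.4)
  = 33.33 × 0.7115 = 23.71 mg/L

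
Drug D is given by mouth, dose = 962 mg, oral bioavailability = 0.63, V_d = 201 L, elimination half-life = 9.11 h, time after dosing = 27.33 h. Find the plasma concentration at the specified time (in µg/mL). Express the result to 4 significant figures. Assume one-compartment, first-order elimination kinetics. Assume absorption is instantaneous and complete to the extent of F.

Amount reaching circulation = F × Dose = 0.63 × 962.0 = 606.1 mg
C₀ = F·Dose / Vd = 606.1 / 201 = 3.015 mg/L
k = ln2 / t½ = 0.693147 / 9.11 = 0.07609 h⁻¹
t / t½ = 27.33 / 9.11 = 3 half-lives
C = C₀ × (1/2)^3 = 3.015 × 0.1250 = 0.3769 mg/L
(0.3769 mg/L = 0.3769 µg/mL)

0.3769 µg/mL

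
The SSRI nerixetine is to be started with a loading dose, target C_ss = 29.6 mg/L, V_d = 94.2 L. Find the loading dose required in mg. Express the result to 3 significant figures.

2790 mg

LD = Css × Vd = 29.6 × 94.2 = 2788 mg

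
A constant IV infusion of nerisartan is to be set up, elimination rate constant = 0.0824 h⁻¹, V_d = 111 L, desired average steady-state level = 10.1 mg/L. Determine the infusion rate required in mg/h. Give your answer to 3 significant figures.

CL = k × Vd = 0.08240 × 111 = 9.146 L/h
At steady state, infusion rate R₀ = Css × CL = 10.1 × 9.146 = 92.37 mg/h

92.4 mg/h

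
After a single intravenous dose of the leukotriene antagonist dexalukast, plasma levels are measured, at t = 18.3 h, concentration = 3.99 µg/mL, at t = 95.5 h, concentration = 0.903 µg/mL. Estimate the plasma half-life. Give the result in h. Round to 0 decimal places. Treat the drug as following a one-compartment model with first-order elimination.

36 h

k = ln(C₁/C₂) / (t₂ − t₁) = ln(3.99/0.903) / (95.5 − 18.3)
  = 1.486 / 77.20 = 0.01925 h⁻¹
t½ = ln2 / k = 0.693147 / 0.01925 = 36.01 h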